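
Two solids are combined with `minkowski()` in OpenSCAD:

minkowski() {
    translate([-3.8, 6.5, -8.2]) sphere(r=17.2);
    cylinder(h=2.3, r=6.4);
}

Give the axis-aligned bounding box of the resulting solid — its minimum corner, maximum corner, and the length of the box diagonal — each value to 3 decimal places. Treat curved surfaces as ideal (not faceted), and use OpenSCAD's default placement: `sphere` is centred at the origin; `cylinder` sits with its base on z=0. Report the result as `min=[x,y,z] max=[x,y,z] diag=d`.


A = translate([-3.8, 6.5, -8.2]) sphere(r=17.2) → bbox [-21,-10.7,-25.4] .. [13.4,23.7,9]
B = cylinder(h=2.3, r=6.4) → bbox [-6.4,-6.4,0] .. [6.4,6.4,2.3]
lo = A.lo+B.lo = [-21-6.4, -10.7-6.4, -25.4+0] = [-27.400,-17.100,-25.400]
hi = A.hi+B.hi = [13.4+6.4, 23.7+6.4, 9+2.3] = [19.800,30.100,11.300]
diag = √(47.2²+47.2²+36.7²) = √5802.57 = 76.175

min=[-27.400,-17.100,-25.400] max=[19.800,30.100,11.300] diag=76.175


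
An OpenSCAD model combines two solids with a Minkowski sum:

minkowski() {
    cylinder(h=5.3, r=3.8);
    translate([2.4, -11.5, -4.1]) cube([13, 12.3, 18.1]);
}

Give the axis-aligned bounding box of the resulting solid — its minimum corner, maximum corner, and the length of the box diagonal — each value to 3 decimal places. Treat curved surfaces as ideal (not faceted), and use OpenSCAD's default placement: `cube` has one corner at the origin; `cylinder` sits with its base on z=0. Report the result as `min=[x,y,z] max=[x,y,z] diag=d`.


min=[-1.400,-15.300,-4.100] max=[19.200,4.600,19.300] diag=36.986

A = translate([2.4, -11.5, -4.1]) cube([13, 12.3, 18.1]) → bbox [2.4,-11.5,-4.1] .. [15.4,0.8,14]
B = cylinder(h=5.3, r=3.8) → bbox [-3.8,-3.8,0] .. [3.8,3.8,5.3]
lo = A.lo+B.lo = [2.4-3.8, -11.5-3.8, -4.1+0] = [-1.400,-15.300,-4.100]
hi = A.hi+B.hi = [15.4+3.8, 0.8+3.8, 14+5.3] = [19.200,4.600,19.300]
diag = √(20.6²+19.9²+23.4²) = √1367.93 = 36.986


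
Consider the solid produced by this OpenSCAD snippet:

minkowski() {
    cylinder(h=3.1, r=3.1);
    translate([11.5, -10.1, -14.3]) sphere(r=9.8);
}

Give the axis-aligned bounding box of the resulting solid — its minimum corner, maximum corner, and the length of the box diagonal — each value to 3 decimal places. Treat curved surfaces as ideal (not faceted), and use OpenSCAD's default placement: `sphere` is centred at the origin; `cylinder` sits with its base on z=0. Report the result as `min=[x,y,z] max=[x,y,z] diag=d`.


A = translate([11.5, -10.1, -14.3]) sphere(r=9.8) → bbox [1.7,-19.9,-24.1] .. [21.3,-0.3,-4.5]
B = cylinder(h=3.1, r=3.1) → bbox [-3.1,-3.1,0] .. [3.1,3.1,3.1]
lo = A.lo+B.lo = [1.7-3.1, -19.9-3.1, -24.1+0] = [-1.400,-23.000,-24.100]
hi = A.hi+B.hi = [21.3+3.1, -0.3+3.1, -4.5+3.1] = [24.400,2.800,-1.400]
diag = √(25.8²+25.8²+22.7²) = √1846.57 = 42.972

min=[-1.400,-23.000,-24.100] max=[24.400,2.800,-1.400] diag=42.972


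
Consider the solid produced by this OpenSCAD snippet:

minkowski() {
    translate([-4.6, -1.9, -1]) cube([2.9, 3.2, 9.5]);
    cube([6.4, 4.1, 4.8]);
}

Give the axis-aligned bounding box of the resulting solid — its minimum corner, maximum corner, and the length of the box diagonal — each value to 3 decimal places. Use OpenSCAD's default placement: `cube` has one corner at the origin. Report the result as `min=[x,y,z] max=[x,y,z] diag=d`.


A = translate([-4.6, -1.9, -1]) cube([2.9, 3.2, 9.5]) → bbox [-4.6,-1.9,-1] .. [-1.7,1.3,8.5]
B = cube([6.4, 4.1, 4.8]) → bbox [0,0,0] .. [6.4,4.1,4.8]
lo = A.lo+B.lo = [-4.6+0, -1.9+0, -1+0] = [-4.600,-1.900,-1.000]
hi = A.hi+B.hi = [-1.7+6.4, 1.3+4.1, 8.5+4.8] = [4.700,5.400,13.300]
diag = √(9.3²+7.3²+14.3²) = √344.27 = 18.555

min=[-4.600,-1.900,-1.000] max=[4.700,5.400,13.300] diag=18.555


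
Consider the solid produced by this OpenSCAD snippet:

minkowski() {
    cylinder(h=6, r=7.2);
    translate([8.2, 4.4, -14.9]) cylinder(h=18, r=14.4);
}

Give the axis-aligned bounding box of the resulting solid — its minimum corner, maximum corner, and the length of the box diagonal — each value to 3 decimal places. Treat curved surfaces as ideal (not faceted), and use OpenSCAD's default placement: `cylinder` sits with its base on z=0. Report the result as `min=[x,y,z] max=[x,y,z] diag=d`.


A = translate([8.2, 4.4, -14.9]) cylinder(h=18, r=14.4) → bbox [-6.2,-10,-14.9] .. [22.6,18.8,3.1]
B = cylinder(h=6, r=7.2) → bbox [-7.2,-7.2,0] .. [7.2,7.2,6]
lo = A.lo+B.lo = [-6.2-7.2, -10-7.2, -14.9+0] = [-13.400,-17.200,-14.900]
hi = A.hi+B.hi = [22.6+7.2, 18.8+7.2, 3.1+6] = [29.800,26.000,9.100]
diag = √(43.2²+43.2²+24²) = √4308.48 = 65.639

min=[-13.400,-17.200,-14.900] max=[29.800,26.000,9.100] diag=65.639


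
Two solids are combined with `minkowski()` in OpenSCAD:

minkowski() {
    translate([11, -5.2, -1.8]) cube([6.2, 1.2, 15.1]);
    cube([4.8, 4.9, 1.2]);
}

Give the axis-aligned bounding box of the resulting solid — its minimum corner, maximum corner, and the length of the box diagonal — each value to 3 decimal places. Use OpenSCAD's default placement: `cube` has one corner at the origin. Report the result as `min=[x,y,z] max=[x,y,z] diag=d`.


A = translate([11, -5.2, -1.8]) cube([6.2, 1.2, 15.1]) → bbox [11,-5.2,-1.8] .. [17.2,-4,13.3]
B = cube([4.8, 4.9, 1.2]) → bbox [0,0,0] .. [4.8,4.9,1.2]
lo = A.lo+B.lo = [11+0, -5.2+0, -1.8+0] = [11.000,-5.200,-1.800]
hi = A.hi+B.hi = [17.2+4.8, -4+4.9, 13.3+1.2] = [22.000,0.900,14.500]
diag = √(11²+6.1²+16.3²) = √423.9 = 20.589

min=[11.000,-5.200,-1.800] max=[22.000,0.900,14.500] diag=20.589


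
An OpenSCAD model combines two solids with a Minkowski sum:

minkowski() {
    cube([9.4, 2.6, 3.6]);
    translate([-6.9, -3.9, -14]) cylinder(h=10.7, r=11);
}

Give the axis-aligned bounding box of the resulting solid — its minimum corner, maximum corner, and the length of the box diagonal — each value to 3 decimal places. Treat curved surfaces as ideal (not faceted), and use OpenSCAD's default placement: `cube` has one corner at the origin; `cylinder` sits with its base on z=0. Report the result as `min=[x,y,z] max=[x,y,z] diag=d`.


A = translate([-6.9, -3.9, -14]) cylinder(h=10.7, r=11) → bbox [-17.9,-14.9,-14] .. [4.1,7.1,-3.3]
B = cube([9.4, 2.6, 3.6]) → bbox [0,0,0] .. [9.4,2.6,3.6]
lo = A.lo+B.lo = [-17.9+0, -14.9+0, -14+0] = [-17.900,-14.900,-14.000]
hi = A.hi+B.hi = [4.1+9.4, 7.1+2.6, -3.3+3.6] = [13.500,9.700,0.300]
diag = √(31.4²+24.6²+14.3²) = √1795.61 = 42.375

min=[-17.900,-14.900,-14.000] max=[13.500,9.700,0.300] diag=42.375


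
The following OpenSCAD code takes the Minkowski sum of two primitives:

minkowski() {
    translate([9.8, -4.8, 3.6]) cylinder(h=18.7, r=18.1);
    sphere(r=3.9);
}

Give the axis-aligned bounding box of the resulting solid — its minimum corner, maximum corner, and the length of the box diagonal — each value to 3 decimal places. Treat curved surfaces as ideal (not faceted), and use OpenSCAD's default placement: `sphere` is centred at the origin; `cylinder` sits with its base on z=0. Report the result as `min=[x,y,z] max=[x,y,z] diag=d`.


A = translate([9.8, -4.8, 3.6]) cylinder(h=18.7, r=18.1) → bbox [-8.3,-22.9,3.6] .. [27.9,13.3,22.3]
B = sphere(r=3.9) → bbox [-3.9,-3.9,-3.9] .. [3.9,3.9,3.9]
lo = A.lo+B.lo = [-8.3-3.9, -22.9-3.9, 3.6-3.9] = [-12.200,-26.800,-0.300]
hi = A.hi+B.hi = [27.9+3.9, 13.3+3.9, 22.3+3.9] = [31.800,17.200,26.200]
diag = √(44²+44²+26.5²) = √4574.25 = 67.633

min=[-12.200,-26.800,-0.300] max=[31.800,17.200,26.200] diag=67.633


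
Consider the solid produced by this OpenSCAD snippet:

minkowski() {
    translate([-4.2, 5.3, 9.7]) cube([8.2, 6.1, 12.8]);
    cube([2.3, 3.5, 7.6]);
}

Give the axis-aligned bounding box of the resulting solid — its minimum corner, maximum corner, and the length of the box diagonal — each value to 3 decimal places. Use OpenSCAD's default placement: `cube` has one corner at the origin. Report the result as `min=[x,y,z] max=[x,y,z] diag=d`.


A = translate([-4.2, 5.3, 9.7]) cube([8.2, 6.1, 12.8]) → bbox [-4.2,5.3,9.7] .. [4,11.4,22.5]
B = cube([2.3, 3.5, 7.6]) → bbox [0,0,0] .. [2.3,3.5,7.6]
lo = A.lo+B.lo = [-4.2+0, 5.3+0, 9.7+0] = [-4.200,5.300,9.700]
hi = A.hi+B.hi = [4+2.3, 11.4+3.5, 22.5+7.6] = [6.300,14.900,30.100]
diag = √(10.5²+9.6²+20.4²) = √618.57 = 24.871

min=[-4.200,5.300,9.700] max=[6.300,14.900,30.100] diag=24.871


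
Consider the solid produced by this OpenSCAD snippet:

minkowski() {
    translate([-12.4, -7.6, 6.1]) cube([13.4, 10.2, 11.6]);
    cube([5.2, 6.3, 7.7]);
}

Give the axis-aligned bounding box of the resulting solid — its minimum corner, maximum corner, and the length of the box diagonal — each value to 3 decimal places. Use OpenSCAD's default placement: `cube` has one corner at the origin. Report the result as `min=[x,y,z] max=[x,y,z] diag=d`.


A = translate([-12.4, -7.6, 6.1]) cube([13.4, 10.2, 11.6]) → bbox [-12.4,-7.6,6.1] .. [1,2.6,17.7]
B = cube([5.2, 6.3, 7.7]) → bbox [0,0,0] .. [5.2,6.3,7.7]
lo = A.lo+B.lo = [-12.4+0, -7.6+0, 6.1+0] = [-12.400,-7.600,6.100]
hi = A.hi+B.hi = [1+5.2, 2.6+6.3, 17.7+7.7] = [6.200,8.900,25.400]
diag = √(18.6²+16.5²+19.3²) = √990.7 = 31.475

min=[-12.400,-7.600,6.100] max=[6.200,8.900,25.400] diag=31.475


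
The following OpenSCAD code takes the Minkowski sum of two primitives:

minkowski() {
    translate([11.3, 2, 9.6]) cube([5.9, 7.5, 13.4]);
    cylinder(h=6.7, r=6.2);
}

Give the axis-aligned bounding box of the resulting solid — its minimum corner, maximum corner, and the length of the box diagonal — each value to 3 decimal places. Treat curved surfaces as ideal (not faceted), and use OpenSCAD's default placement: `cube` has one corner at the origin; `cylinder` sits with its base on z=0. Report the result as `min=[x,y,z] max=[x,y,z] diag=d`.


min=[5.100,-4.200,9.600] max=[23.400,15.700,29.700] diag=33.688

A = translate([11.3, 2, 9.6]) cube([5.9, 7.5, 13.4]) → bbox [11.3,2,9.6] .. [17.2,9.5,23]
B = cylinder(h=6.7, r=6.2) → bbox [-6.2,-6.2,0] .. [6.2,6.2,6.7]
lo = A.lo+B.lo = [11.3-6.2, 2-6.2, 9.6+0] = [5.100,-4.200,9.600]
hi = A.hi+B.hi = [17.2+6.2, 9.5+6.2, 23+6.7] = [23.400,15.700,29.700]
diag = √(18.3²+19.9²+20.1²) = √1134.91 = 33.688


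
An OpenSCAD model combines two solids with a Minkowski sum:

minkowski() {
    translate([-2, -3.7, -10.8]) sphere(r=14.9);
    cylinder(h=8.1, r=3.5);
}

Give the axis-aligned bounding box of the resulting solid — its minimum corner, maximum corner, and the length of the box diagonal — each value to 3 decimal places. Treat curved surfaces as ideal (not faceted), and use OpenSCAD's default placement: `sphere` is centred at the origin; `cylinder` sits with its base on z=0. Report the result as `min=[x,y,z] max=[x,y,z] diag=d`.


min=[-20.400,-22.100,-25.700] max=[16.400,14.700,12.200] diag=64.381

A = translate([-2, -3.7, -10.8]) sphere(r=14.9) → bbox [-16.9,-18.6,-25.7] .. [12.9,11.2,4.1]
B = cylinder(h=8.1, r=3.5) → bbox [-3.5,-3.5,0] .. [3.5,3.5,8.1]
lo = A.lo+B.lo = [-16.9-3.5, -18.6-3.5, -25.7+0] = [-20.400,-22.100,-25.700]
hi = A.hi+B.hi = [12.9+3.5, 11.2+3.5, 4.1+8.1] = [16.400,14.700,12.200]
diag = √(36.8²+36.8²+37.9²) = √4144.89 = 64.381


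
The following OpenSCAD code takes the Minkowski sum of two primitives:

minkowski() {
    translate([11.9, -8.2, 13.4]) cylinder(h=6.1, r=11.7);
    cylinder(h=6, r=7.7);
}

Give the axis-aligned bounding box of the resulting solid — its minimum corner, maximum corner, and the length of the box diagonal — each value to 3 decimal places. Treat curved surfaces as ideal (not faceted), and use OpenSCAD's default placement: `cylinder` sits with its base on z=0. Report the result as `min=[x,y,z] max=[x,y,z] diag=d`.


A = translate([11.9, -8.2, 13.4]) cylinder(h=6.1, r=11.7) → bbox [0.2,-19.9,13.4] .. [23.6,3.5,19.5]
B = cylinder(h=6, r=7.7) → bbox [-7.7,-7.7,0] .. [7.7,7.7,6]
lo = A.lo+B.lo = [0.2-7.7, -19.9-7.7, 13.4+0] = [-7.500,-27.600,13.400]
hi = A.hi+B.hi = [23.6+7.7, 3.5+7.7, 19.5+6] = [31.300,11.200,25.500]
diag = √(38.8²+38.8²+12.1²) = √3157.29 = 56.190

min=[-7.500,-27.600,13.400] max=[31.300,11.200,25.500] diag=56.190


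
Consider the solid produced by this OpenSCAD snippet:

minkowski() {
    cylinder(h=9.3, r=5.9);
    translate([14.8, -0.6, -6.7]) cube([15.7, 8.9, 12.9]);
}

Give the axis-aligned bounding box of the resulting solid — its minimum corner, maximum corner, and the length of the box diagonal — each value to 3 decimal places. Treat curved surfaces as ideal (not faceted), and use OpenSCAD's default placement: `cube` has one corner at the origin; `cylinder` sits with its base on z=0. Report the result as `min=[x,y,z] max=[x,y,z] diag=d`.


A = translate([14.8, -0.6, -6.7]) cube([15.7, 8.9, 12.9]) → bbox [14.8,-0.6,-6.7] .. [30.5,8.3,6.2]
B = cylinder(h=9.3, r=5.9) → bbox [-5.9,-5.9,0] .. [5.9,5.9,9.3]
lo = A.lo+B.lo = [14.8-5.9, -0.6-5.9, -6.7+0] = [8.900,-6.500,-6.700]
hi = A.hi+B.hi = [30.5+5.9, 8.3+5.9, 6.2+9.3] = [36.400,14.200,15.500]
diag = √(27.5²+20.7²+22.2²) = √1677.58 = 40.958

min=[8.900,-6.500,-6.700] max=[36.400,14.200,15.500] diag=40.958


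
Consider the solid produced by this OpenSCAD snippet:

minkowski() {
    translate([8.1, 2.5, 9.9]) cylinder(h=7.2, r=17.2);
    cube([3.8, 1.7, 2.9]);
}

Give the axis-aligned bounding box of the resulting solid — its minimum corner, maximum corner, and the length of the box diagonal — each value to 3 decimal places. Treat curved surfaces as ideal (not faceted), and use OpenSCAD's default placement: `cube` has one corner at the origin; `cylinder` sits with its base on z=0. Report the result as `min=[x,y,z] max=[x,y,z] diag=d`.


A = translate([8.1, 2.5, 9.9]) cylinder(h=7.2, r=17.2) → bbox [-9.1,-14.7,9.9] .. [25.3,19.7,17.1]
B = cube([3.8, 1.7, 2.9]) → bbox [0,0,0] .. [3.8,1.7,2.9]
lo = A.lo+B.lo = [-9.1+0, -14.7+0, 9.9+0] = [-9.100,-14.700,9.900]
hi = A.hi+B.hi = [25.3+3.8, 19.7+1.7, 17.1+2.9] = [29.100,21.400,20.000]
diag = √(38.2²+36.1²+10.1²) = √2864.46 = 53.521

min=[-9.100,-14.700,9.900] max=[29.100,21.400,20.000] diag=53.521


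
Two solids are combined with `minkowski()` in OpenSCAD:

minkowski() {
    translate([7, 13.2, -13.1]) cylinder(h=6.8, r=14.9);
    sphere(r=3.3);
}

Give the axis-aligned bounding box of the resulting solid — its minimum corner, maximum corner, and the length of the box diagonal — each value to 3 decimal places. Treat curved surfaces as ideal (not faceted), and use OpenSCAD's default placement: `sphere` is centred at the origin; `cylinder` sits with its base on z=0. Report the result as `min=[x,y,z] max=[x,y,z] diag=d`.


min=[-11.200,-5.000,-16.400] max=[25.200,31.400,-3.000] diag=53.193

A = translate([7, 13.2, -13.1]) cylinder(h=6.8, r=14.9) → bbox [-7.9,-1.7,-13.1] .. [21.9,28.1,-6.3]
B = sphere(r=3.3) → bbox [-3.3,-3.3,-3.3] .. [3.3,3.3,3.3]
lo = A.lo+B.lo = [-7.9-3.3, -1.7-3.3, -13.1-3.3] = [-11.200,-5.000,-16.400]
hi = A.hi+B.hi = [21.9+3.3, 28.1+3.3, -6.3+3.3] = [25.200,31.400,-3.000]
diag = √(36.4²+36.4²+13.4²) = √2829.48 = 53.193


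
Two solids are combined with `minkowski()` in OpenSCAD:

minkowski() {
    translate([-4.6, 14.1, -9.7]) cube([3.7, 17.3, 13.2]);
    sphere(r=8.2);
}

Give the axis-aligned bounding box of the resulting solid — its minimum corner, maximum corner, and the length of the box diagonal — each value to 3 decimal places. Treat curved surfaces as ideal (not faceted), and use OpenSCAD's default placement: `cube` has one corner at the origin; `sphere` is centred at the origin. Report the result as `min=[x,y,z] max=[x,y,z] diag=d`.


min=[-12.800,5.900,-17.900] max=[7.300,39.600,11.700] diag=49.151

A = translate([-4.6, 14.1, -9.7]) cube([3.7, 17.3, 13.2]) → bbox [-4.6,14.1,-9.7] .. [-0.9,31.4,3.5]
B = sphere(r=8.2) → bbox [-8.2,-8.2,-8.2] .. [8.2,8.2,8.2]
lo = A.lo+B.lo = [-4.6-8.2, 14.1-8.2, -9.7-8.2] = [-12.800,5.900,-17.900]
hi = A.hi+B.hi = [-0.9+8.2, 31.4+8.2, 3.5+8.2] = [7.300,39.600,11.700]
diag = √(20.1²+33.7²+29.6²) = √2415.86 = 49.151


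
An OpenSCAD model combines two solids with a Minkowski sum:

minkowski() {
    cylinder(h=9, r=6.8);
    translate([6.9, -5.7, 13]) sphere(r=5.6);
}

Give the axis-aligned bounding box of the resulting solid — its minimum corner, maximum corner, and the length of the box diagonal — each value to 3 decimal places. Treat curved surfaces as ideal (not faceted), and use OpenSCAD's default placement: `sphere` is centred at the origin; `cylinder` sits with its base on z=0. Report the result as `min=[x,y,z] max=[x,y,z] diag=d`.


A = translate([6.9, -5.7, 13]) sphere(r=5.6) → bbox [1.3,-11.3,7.4] .. [12.5,-0.1,18.6]
B = cylinder(h=9, r=6.8) → bbox [-6.8,-6.8,0] .. [6.8,6.8,9]
lo = A.lo+B.lo = [1.3-6.8, -11.3-6.8, 7.4+0] = [-5.500,-18.100,7.400]
hi = A.hi+B.hi = [12.5+6.8, -0.1+6.8, 18.6+9] = [19.300,6.700,27.600]
diag = √(24.8²+24.8²+20.2²) = √1638.12 = 40.474

min=[-5.500,-18.100,7.400] max=[19.300,6.700,27.600] diag=40.474


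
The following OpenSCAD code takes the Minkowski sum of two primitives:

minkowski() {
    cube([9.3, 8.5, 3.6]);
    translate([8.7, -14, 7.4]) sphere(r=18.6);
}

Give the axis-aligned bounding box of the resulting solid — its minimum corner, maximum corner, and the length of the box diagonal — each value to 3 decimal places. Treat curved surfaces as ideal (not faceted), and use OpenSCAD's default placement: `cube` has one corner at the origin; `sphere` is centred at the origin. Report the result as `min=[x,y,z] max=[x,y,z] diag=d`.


A = translate([8.7, -14, 7.4]) sphere(r=18.6) → bbox [-9.9,-32.6,-11.2] .. [27.3,4.6,26]
B = cube([9.3, 8.5, 3.6]) → bbox [0,0,0] .. [9.3,8.5,3.6]
lo = A.lo+B.lo = [-9.9+0, -32.6+0, -11.2+0] = [-9.900,-32.600,-11.200]
hi = A.hi+B.hi = [27.3+9.3, 4.6+8.5, 26+3.6] = [36.600,13.100,29.600]
diag = √(46.5²+45.7²+40.8²) = √5915.38 = 76.912

min=[-9.900,-32.600,-11.200] max=[36.600,13.100,29.600] diag=76.912


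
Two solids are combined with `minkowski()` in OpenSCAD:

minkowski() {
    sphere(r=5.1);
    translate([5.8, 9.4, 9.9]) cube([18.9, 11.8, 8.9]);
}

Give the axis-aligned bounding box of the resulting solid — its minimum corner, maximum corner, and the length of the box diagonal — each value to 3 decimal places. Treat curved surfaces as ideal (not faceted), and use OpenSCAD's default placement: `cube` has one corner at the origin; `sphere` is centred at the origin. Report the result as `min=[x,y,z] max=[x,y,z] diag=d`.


min=[0.700,4.300,4.800] max=[29.800,26.300,23.900] diag=41.178

A = translate([5.8, 9.4, 9.9]) cube([18.9, 11.8, 8.9]) → bbox [5.8,9.4,9.9] .. [24.7,21.2,18.8]
B = sphere(r=5.1) → bbox [-5.1,-5.1,-5.1] .. [5.1,5.1,5.1]
lo = A.lo+B.lo = [5.8-5.1, 9.4-5.1, 9.9-5.1] = [0.700,4.300,4.800]
hi = A.hi+B.hi = [24.7+5.1, 21.2+5.1, 18.8+5.1] = [29.800,26.300,23.900]
diag = √(29.1²+22²+19.1²) = √1695.62 = 41.178


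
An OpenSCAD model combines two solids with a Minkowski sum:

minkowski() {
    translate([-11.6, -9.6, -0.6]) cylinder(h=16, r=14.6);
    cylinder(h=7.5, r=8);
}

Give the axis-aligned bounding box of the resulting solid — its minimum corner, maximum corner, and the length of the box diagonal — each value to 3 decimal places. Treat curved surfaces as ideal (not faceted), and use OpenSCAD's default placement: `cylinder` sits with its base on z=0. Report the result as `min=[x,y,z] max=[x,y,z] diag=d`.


min=[-34.200,-32.200,-0.600] max=[11.000,13.000,22.900] diag=68.105

A = translate([-11.6, -9.6, -0.6]) cylinder(h=16, r=14.6) → bbox [-26.2,-24.2,-0.6] .. [3,5,15.4]
B = cylinder(h=7.5, r=8) → bbox [-8,-8,0] .. [8,8,7.5]
lo = A.lo+B.lo = [-26.2-8, -24.2-8, -0.6+0] = [-34.200,-32.200,-0.600]
hi = A.hi+B.hi = [3+8, 5+8, 15.4+7.5] = [11.000,13.000,22.900]
diag = √(45.2²+45.2²+23.5²) = √4638.33 = 68.105


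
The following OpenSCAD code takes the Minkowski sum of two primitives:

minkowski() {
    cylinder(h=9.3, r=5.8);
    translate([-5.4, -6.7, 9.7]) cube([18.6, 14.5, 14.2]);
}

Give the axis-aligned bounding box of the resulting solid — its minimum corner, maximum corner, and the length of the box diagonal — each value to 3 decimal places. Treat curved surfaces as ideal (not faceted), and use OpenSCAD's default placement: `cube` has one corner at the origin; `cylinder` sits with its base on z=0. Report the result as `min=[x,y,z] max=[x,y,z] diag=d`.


A = translate([-5.4, -6.7, 9.7]) cube([18.6, 14.5, 14.2]) → bbox [-5.4,-6.7,9.7] .. [13.2,7.8,23.9]
B = cylinder(h=9.3, r=5.8) → bbox [-5.8,-5.8,0] .. [5.8,5.8,9.3]
lo = A.lo+B.lo = [-5.4-5.8, -6.7-5.8, 9.7+0] = [-11.200,-12.500,9.700]
hi = A.hi+B.hi = [13.2+5.8, 7.8+5.8, 23.9+9.3] = [19.000,13.600,33.200]
diag = √(30.2²+26.1²+23.5²) = √2145.5 = 46.320

min=[-11.200,-12.500,9.700] max=[19.000,13.600,33.200] diag=46.320


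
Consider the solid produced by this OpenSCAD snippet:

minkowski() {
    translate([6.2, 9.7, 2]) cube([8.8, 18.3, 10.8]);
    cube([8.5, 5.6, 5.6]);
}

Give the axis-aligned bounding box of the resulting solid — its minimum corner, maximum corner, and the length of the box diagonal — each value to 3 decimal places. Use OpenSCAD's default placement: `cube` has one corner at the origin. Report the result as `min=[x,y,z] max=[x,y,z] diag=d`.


A = translate([6.2, 9.7, 2]) cube([8.8, 18.3, 10.8]) → bbox [6.2,9.7,2] .. [15,28,12.8]
B = cube([8.5, 5.6, 5.6]) → bbox [0,0,0] .. [8.5,5.6,5.6]
lo = A.lo+B.lo = [6.2+0, 9.7+0, 2+0] = [6.200,9.700,2.000]
hi = A.hi+B.hi = [15+8.5, 28+5.6, 12.8+5.6] = [23.500,33.600,18.400]
diag = √(17.3²+23.9²+16.4²) = √1139.46 = 33.756

min=[6.200,9.700,2.000] max=[23.500,33.600,18.400] diag=33.756


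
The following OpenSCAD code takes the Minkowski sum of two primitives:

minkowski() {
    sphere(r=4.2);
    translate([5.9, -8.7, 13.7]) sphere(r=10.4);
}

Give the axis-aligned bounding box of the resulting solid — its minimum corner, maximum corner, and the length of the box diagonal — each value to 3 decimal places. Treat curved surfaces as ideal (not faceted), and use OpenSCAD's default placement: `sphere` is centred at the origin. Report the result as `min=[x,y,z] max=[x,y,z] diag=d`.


A = translate([5.9, -8.7, 13.7]) sphere(r=10.4) → bbox [-4.5,-19.1,3.3] .. [16.3,1.7,24.1]
B = sphere(r=4.2) → bbox [-4.2,-4.2,-4.2] .. [4.2,4.2,4.2]
lo = A.lo+B.lo = [-4.5-4.2, -19.1-4.2, 3.3-4.2] = [-8.700,-23.300,-0.900]
hi = A.hi+B.hi = [16.3+4.2, 1.7+4.2, 24.1+4.2] = [20.500,5.900,28.300]
diag = √(29.2²+29.2²+29.2²) = √2557.92 = 50.576

min=[-8.700,-23.300,-0.900] max=[20.500,5.900,28.300] diag=50.576


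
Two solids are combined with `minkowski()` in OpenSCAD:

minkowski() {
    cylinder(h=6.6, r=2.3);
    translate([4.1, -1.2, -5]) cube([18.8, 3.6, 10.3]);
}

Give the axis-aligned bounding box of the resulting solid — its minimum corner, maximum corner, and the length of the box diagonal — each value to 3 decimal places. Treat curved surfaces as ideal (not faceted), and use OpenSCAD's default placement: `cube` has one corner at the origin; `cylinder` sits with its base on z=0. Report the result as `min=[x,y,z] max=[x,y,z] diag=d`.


A = translate([4.1, -1.2, -5]) cube([18.8, 3.6, 10.3]) → bbox [4.1,-1.2,-5] .. [22.9,2.4,5.3]
B = cylinder(h=6.6, r=2.3) → bbox [-2.3,-2.3,0] .. [2.3,2.3,6.6]
lo = A.lo+B.lo = [4.1-2.3, -1.2-2.3, -5+0] = [1.800,-3.500,-5.000]
hi = A.hi+B.hi = [22.9+2.3, 2.4+2.3, 5.3+6.6] = [25.200,4.700,11.900]
diag = √(23.4²+8.2²+16.9²) = √900.41 = 30.007

min=[1.800,-3.500,-5.000] max=[25.200,4.700,11.900] diag=30.007


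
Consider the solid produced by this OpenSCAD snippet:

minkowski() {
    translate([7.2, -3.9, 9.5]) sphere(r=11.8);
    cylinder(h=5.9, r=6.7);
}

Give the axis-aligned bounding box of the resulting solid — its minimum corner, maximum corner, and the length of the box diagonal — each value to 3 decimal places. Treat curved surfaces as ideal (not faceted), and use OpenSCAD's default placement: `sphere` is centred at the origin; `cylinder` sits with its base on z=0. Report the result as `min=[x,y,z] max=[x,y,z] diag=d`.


A = translate([7.2, -3.9, 9.5]) sphere(r=11.8) → bbox [-4.6,-15.7,-2.3] .. [19,7.9,21.3]
B = cylinder(h=5.9, r=6.7) → bbox [-6.7,-6.7,0] .. [6.7,6.7,5.9]
lo = A.lo+B.lo = [-4.6-6.7, -15.7-6.7, -2.3+0] = [-11.300,-22.400,-2.300]
hi = A.hi+B.hi = [19+6.7, 7.9+6.7, 21.3+5.9] = [25.700,14.600,27.200]
diag = √(37²+37²+29.5²) = √3608.25 = 60.069

min=[-11.300,-22.400,-2.300] max=[25.700,14.600,27.200] diag=60.069


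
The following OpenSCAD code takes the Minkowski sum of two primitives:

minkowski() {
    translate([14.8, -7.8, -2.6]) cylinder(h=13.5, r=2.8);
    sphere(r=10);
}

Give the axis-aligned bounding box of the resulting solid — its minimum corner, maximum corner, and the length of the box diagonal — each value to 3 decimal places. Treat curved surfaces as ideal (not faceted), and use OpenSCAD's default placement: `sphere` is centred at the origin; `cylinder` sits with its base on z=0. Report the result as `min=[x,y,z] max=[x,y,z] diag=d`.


A = translate([14.8, -7.8, -2.6]) cylinder(h=13.5, r=2.8) → bbox [12,-10.6,-2.6] .. [17.6,-5,10.9]
B = sphere(r=10) → bbox [-10,-10,-10] .. [10,10,10]
lo = A.lo+B.lo = [12-10, -10.6-10, -2.6-10] = [2.000,-20.600,-12.600]
hi = A.hi+B.hi = [17.6+10, -5+10, 10.9+10] = [27.600,5.000,20.900]
diag = √(25.6²+25.6²+33.5²) = √2432.97 = 49.325

min=[2.000,-20.600,-12.600] max=[27.600,5.000,20.900] diag=49.325


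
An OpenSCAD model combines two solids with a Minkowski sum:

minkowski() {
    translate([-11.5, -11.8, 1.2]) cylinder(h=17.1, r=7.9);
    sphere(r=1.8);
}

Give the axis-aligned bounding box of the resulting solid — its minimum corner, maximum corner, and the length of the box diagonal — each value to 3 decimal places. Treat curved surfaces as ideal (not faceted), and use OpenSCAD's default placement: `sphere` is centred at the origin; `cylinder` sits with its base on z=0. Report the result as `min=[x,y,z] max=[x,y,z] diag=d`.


A = translate([-11.5, -11.8, 1.2]) cylinder(h=17.1, r=7.9) → bbox [-19.4,-19.7,1.2] .. [-3.6,-3.9,18.3]
B = sphere(r=1.8) → bbox [-1.8,-1.8,-1.8] .. [1.8,1.8,1.8]
lo = A.lo+B.lo = [-19.4-1.8, -19.7-1.8, 1.2-1.8] = [-21.200,-21.500,-0.600]
hi = A.hi+B.hi = [-3.6+1.8, -3.9+1.8, 18.3+1.8] = [-1.800,-2.100,20.100]
diag = √(19.4²+19.4²+20.7²) = √1181.21 = 34.369

min=[-21.200,-21.500,-0.600] max=[-1.800,-2.100,20.100] diag=34.369


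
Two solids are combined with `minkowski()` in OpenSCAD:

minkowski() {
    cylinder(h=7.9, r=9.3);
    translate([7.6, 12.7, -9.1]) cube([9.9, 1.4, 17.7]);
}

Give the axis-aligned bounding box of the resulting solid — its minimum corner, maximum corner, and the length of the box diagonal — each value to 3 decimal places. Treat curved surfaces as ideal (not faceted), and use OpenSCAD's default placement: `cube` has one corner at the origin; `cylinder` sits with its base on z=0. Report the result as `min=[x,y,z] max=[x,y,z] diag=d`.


min=[-1.700,3.400,-9.100] max=[26.800,23.400,16.500] diag=43.216

A = translate([7.6, 12.7, -9.1]) cube([9.9, 1.4, 17.7]) → bbox [7.6,12.7,-9.1] .. [17.5,14.1,8.6]
B = cylinder(h=7.9, r=9.3) → bbox [-9.3,-9.3,0] .. [9.3,9.3,7.9]
lo = A.lo+B.lo = [7.6-9.3, 12.7-9.3, -9.1+0] = [-1.700,3.400,-9.100]
hi = A.hi+B.hi = [17.5+9.3, 14.1+9.3, 8.6+7.9] = [26.800,23.400,16.500]
diag = √(28.5²+20²+25.6²) = √1867.61 = 43.216


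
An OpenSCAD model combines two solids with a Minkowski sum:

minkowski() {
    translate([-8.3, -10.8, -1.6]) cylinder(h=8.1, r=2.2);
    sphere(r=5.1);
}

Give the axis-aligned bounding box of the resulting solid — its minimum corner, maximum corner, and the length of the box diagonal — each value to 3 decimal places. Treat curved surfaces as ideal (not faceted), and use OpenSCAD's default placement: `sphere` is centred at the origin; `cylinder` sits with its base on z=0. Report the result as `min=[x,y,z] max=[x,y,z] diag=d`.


A = translate([-8.3, -10.8, -1.6]) cylinder(h=8.1, r=2.2) → bbox [-10.5,-13,-1.6] .. [-6.1,-8.6,6.5]
B = sphere(r=5.1) → bbox [-5.1,-5.1,-5.1] .. [5.1,5.1,5.1]
lo = A.lo+B.lo = [-10.5-5.1, -13-5.1, -1.6-5.1] = [-15.600,-18.100,-6.700]
hi = A.hi+B.hi = [-6.1+5.1, -8.6+5.1, 6.5+5.1] = [-1.000,-3.500,11.600]
diag = √(14.6²+14.6²+18.3²) = √761.21 = 27.590

min=[-15.600,-18.100,-6.700] max=[-1.000,-3.500,11.600] diag=27.590


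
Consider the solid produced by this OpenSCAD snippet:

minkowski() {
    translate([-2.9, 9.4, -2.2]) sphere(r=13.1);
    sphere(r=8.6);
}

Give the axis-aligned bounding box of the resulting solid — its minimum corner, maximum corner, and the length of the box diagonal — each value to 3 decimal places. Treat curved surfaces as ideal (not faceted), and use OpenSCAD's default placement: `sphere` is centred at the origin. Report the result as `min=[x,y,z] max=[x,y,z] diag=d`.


A = translate([-2.9, 9.4, -2.2]) sphere(r=13.1) → bbox [-16,-3.7,-15.3] .. [10.2,22.5,10.9]
B = sphere(r=8.6) → bbox [-8.6,-8.6,-8.6] .. [8.6,8.6,8.6]
lo = A.lo+B.lo = [-16-8.6, -3.7-8.6, -15.3-8.6] = [-24.600,-12.300,-23.900]
hi = A.hi+B.hi = [10.2+8.6, 22.5+8.6, 10.9+8.6] = [18.800,31.100,19.500]
diag = √(43.4²+43.4²+43.4²) = √5650.68 = 75.171

min=[-24.600,-12.300,-23.900] max=[18.800,31.100,19.500] diag=75.171


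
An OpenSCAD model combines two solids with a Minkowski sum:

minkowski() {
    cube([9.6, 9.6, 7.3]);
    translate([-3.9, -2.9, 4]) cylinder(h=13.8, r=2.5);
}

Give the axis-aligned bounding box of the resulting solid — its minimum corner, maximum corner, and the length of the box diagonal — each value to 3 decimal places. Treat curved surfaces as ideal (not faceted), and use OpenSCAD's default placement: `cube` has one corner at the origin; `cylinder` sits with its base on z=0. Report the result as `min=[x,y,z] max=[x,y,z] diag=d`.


min=[-6.400,-5.400,4.000] max=[8.200,9.200,25.100] diag=29.522

A = translate([-3.9, -2.9, 4]) cylinder(h=13.8, r=2.5) → bbox [-6.4,-5.4,4] .. [-1.4,-0.4,17.8]
B = cube([9.6, 9.6, 7.3]) → bbox [0,0,0] .. [9.6,9.6,7.3]
lo = A.lo+B.lo = [-6.4+0, -5.4+0, 4+0] = [-6.400,-5.400,4.000]
hi = A.hi+B.hi = [-1.4+9.6, -0.4+9.6, 17.8+7.3] = [8.200,9.200,25.100]
diag = √(14.6²+14.6²+21.1²) = √871.53 = 29.522


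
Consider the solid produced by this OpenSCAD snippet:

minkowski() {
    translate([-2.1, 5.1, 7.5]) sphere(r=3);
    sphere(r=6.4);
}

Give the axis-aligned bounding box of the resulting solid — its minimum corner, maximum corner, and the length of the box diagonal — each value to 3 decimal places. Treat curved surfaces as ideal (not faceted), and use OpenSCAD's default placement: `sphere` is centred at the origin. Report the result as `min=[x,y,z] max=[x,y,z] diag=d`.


min=[-11.500,-4.300,-1.900] max=[7.300,14.500,16.900] diag=32.563

A = translate([-2.1, 5.1, 7.5]) sphere(r=3) → bbox [-5.1,2.1,4.5] .. [0.9,8.1,10.5]
B = sphere(r=6.4) → bbox [-6.4,-6.4,-6.4] .. [6.4,6.4,6.4]
lo = A.lo+B.lo = [-5.1-6.4, 2.1-6.4, 4.5-6.4] = [-11.500,-4.300,-1.900]
hi = A.hi+B.hi = [0.9+6.4, 8.1+6.4, 10.5+6.4] = [7.300,14.500,16.900]
diag = √(18.8²+18.8²+18.8²) = √1060.32 = 32.563


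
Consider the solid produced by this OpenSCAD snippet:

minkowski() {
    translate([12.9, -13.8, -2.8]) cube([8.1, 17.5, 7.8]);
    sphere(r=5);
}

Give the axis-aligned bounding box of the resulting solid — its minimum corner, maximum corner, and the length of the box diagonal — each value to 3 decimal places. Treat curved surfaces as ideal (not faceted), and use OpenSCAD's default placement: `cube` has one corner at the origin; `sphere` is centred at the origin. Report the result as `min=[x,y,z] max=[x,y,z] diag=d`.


A = translate([12.9, -13.8, -2.8]) cube([8.1, 17.5, 7.8]) → bbox [12.9,-13.8,-2.8] .. [21,3.7,5]
B = sphere(r=5) → bbox [-5,-5,-5] .. [5,5,5]
lo = A.lo+B.lo = [12.9-5, -13.8-5, -2.8-5] = [7.900,-18.800,-7.800]
hi = A.hi+B.hi = [21+5, 3.7+5, 5+5] = [26.000,8.700,10.000]
diag = √(18.1²+27.5²+17.8²) = √1400.7 = 37.426

min=[7.900,-18.800,-7.800] max=[26.000,8.700,10.000] diag=37.426


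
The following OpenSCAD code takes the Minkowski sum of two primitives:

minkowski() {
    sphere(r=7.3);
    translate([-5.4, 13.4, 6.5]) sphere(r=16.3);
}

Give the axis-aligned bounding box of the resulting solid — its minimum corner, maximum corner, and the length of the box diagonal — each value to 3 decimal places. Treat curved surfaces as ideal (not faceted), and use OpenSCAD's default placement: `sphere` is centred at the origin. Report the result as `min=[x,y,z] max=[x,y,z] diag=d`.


min=[-29.000,-10.200,-17.100] max=[18.200,37.000,30.100] diag=81.753

A = translate([-5.4, 13.4, 6.5]) sphere(r=16.3) → bbox [-21.7,-2.9,-9.8] .. [10.9,29.7,22.8]
B = sphere(r=7.3) → bbox [-7.3,-7.3,-7.3] .. [7.3,7.3,7.3]
lo = A.lo+B.lo = [-21.7-7.3, -2.9-7.3, -9.8-7.3] = [-29.000,-10.200,-17.100]
hi = A.hi+B.hi = [10.9+7.3, 29.7+7.3, 22.8+7.3] = [18.200,37.000,30.100]
diag = √(47.2²+47.2²+47.2²) = √6683.52 = 81.753


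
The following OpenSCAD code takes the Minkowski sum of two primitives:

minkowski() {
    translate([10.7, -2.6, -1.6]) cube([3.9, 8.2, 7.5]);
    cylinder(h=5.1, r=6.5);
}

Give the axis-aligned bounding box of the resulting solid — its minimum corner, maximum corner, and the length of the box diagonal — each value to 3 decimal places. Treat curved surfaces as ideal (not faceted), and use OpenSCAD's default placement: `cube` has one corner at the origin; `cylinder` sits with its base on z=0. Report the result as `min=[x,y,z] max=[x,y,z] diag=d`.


A = translate([10.7, -2.6, -1.6]) cube([3.9, 8.2, 7.5]) → bbox [10.7,-2.6,-1.6] .. [14.6,5.6,5.9]
B = cylinder(h=5.1, r=6.5) → bbox [-6.5,-6.5,0] .. [6.5,6.5,5.1]
lo = A.lo+B.lo = [10.7-6.5, -2.6-6.5, -1.6+0] = [4.200,-9.100,-1.600]
hi = A.hi+B.hi = [14.6+6.5, 5.6+6.5, 5.9+5.1] = [21.100,12.100,11.000]
diag = √(16.9²+21.2²+12.6²) = √893.81 = 29.897

min=[4.200,-9.100,-1.600] max=[21.100,12.100,11.000] diag=29.897


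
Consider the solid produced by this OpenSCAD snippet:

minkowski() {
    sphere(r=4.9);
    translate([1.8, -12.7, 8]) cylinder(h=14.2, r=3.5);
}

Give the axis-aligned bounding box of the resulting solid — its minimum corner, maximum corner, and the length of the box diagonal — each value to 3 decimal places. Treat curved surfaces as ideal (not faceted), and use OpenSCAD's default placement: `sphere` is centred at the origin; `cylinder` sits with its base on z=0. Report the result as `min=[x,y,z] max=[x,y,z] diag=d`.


min=[-6.600,-21.100,3.100] max=[10.200,-4.300,27.100] diag=33.771

A = translate([1.8, -12.7, 8]) cylinder(h=14.2, r=3.5) → bbox [-1.7,-16.2,8] .. [5.3,-9.2,22.2]
B = sphere(r=4.9) → bbox [-4.9,-4.9,-4.9] .. [4.9,4.9,4.9]
lo = A.lo+B.lo = [-1.7-4.9, -16.2-4.9, 8-4.9] = [-6.600,-21.100,3.100]
hi = A.hi+B.hi = [5.3+4.9, -9.2+4.9, 22.2+4.9] = [10.200,-4.300,27.100]
diag = √(16.8²+16.8²+24²) = √1140.48 = 33.771


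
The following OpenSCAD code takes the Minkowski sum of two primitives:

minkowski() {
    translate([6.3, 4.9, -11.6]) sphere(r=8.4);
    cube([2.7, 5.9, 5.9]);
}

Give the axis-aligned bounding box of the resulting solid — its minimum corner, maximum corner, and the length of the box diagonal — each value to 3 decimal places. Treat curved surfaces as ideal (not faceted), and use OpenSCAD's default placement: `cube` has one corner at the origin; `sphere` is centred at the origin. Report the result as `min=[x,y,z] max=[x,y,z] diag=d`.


A = translate([6.3, 4.9, -11.6]) sphere(r=8.4) → bbox [-2.1,-3.5,-20] .. [14.7,13.3,-3.2]
B = cube([2.7, 5.9, 5.9]) → bbox [0,0,0] .. [2.7,5.9,5.9]
lo = A.lo+B.lo = [-2.1+0, -3.5+0, -20+0] = [-2.100,-3.500,-20.000]
hi = A.hi+B.hi = [14.7+2.7, 13.3+5.9, -3.2+5.9] = [17.400,19.200,2.700]
diag = √(19.5²+22.7²+22.7²) = √1410.83 = 37.561

min=[-2.100,-3.500,-20.000] max=[17.400,19.200,2.700] diag=37.561


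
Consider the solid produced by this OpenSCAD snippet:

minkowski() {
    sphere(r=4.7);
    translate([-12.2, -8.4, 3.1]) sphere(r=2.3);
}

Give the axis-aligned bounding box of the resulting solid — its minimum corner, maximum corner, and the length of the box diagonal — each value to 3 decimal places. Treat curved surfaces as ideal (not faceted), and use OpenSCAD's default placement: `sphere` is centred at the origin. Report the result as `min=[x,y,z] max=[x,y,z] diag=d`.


min=[-19.200,-15.400,-3.900] max=[-5.200,-1.400,10.100] diag=24.249

A = translate([-12.2, -8.4, 3.1]) sphere(r=2.3) → bbox [-14.5,-10.7,0.8] .. [-9.9,-6.1,5.4]
B = sphere(r=4.7) → bbox [-4.7,-4.7,-4.7] .. [4.7,4.7,4.7]
lo = A.lo+B.lo = [-14.5-4.7, -10.7-4.7, 0.8-4.7] = [-19.200,-15.400,-3.900]
hi = A.hi+B.hi = [-9.9+4.7, -6.1+4.7, 5.4+4.7] = [-5.200,-1.400,10.100]
diag = √(14²+14²+14²) = √588 = 24.249


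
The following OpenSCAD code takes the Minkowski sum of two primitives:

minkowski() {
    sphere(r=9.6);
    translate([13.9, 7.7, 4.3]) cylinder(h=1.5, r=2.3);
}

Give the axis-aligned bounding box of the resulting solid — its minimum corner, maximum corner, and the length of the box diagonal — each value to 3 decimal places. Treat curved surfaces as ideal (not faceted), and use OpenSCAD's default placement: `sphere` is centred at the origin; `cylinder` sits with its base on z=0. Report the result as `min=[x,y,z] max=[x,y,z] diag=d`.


min=[2.000,-4.200,-5.300] max=[25.800,19.600,15.400] diag=39.514

A = translate([13.9, 7.7, 4.3]) cylinder(h=1.5, r=2.3) → bbox [11.6,5.4,4.3] .. [16.2,10,5.8]
B = sphere(r=9.6) → bbox [-9.6,-9.6,-9.6] .. [9.6,9.6,9.6]
lo = A.lo+B.lo = [11.6-9.6, 5.4-9.6, 4.3-9.6] = [2.000,-4.200,-5.300]
hi = A.hi+B.hi = [16.2+9.6, 10+9.6, 5.8+9.6] = [25.800,19.600,15.400]
diag = √(23.8²+23.8²+20.7²) = √1561.37 = 39.514


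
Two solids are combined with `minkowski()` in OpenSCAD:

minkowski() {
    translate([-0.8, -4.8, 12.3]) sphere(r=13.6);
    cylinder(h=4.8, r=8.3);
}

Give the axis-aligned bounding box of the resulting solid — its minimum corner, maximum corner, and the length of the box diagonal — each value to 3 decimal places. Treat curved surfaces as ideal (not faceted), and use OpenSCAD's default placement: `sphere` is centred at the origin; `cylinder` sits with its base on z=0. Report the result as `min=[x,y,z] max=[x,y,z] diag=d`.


min=[-22.700,-26.700,-1.300] max=[21.100,17.100,30.700] diag=69.720

A = translate([-0.8, -4.8, 12.3]) sphere(r=13.6) → bbox [-14.4,-18.4,-1.3] .. [12.8,8.8,25.9]
B = cylinder(h=4.8, r=8.3) → bbox [-8.3,-8.3,0] .. [8.3,8.3,4.8]
lo = A.lo+B.lo = [-14.4-8.3, -18.4-8.3, -1.3+0] = [-22.700,-26.700,-1.300]
hi = A.hi+B.hi = [12.8+8.3, 8.8+8.3, 25.9+4.8] = [21.100,17.100,30.700]
diag = √(43.8²+43.8²+32²) = √4860.88 = 69.720


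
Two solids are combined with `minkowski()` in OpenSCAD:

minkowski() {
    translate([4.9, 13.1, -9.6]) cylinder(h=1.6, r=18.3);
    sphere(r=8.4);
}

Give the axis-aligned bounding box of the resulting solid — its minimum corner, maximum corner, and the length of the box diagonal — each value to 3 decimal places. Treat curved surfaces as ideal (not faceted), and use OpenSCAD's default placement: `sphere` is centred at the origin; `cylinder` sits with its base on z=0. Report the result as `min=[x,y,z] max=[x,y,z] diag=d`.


min=[-21.800,-13.600,-18.000] max=[31.600,39.800,0.400] diag=77.728

A = translate([4.9, 13.1, -9.6]) cylinder(h=1.6, r=18.3) → bbox [-13.4,-5.2,-9.6] .. [23.2,31.4,-8]
B = sphere(r=8.4) → bbox [-8.4,-8.4,-8.4] .. [8.4,8.4,8.4]
lo = A.lo+B.lo = [-13.4-8.4, -5.2-8.4, -9.6-8.4] = [-21.800,-13.600,-18.000]
hi = A.hi+B.hi = [23.2+8.4, 31.4+8.4, -8+8.4] = [31.600,39.800,0.400]
diag = √(53.4²+53.4²+18.4²) = √6041.68 = 77.728


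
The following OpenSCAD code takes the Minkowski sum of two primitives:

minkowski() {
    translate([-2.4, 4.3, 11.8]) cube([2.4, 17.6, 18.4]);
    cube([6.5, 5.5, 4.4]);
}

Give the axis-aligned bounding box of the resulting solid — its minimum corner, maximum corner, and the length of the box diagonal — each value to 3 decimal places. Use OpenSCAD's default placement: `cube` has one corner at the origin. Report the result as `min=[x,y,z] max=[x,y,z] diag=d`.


A = translate([-2.4, 4.3, 11.8]) cube([2.4, 17.6, 18.4]) → bbox [-2.4,4.3,11.8] .. [0,21.9,30.2]
B = cube([6.5, 5.5, 4.4]) → bbox [0,0,0] .. [6.5,5.5,4.4]
lo = A.lo+B.lo = [-2.4+0, 4.3+0, 11.8+0] = [-2.400,4.300,11.800]
hi = A.hi+B.hi = [0+6.5, 21.9+5.5, 30.2+4.4] = [6.500,27.400,34.600]
diag = √(8.9²+23.1²+22.8²) = √1132.66 = 33.655

min=[-2.400,4.300,11.800] max=[6.500,27.400,34.600] diag=33.655
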